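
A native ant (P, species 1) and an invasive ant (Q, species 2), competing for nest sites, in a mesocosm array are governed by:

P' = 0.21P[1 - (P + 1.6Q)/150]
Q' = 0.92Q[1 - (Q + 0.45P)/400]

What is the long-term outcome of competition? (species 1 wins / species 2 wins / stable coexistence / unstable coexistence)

Compare the nullcline intercepts: K1/α12 = 150/1.6 = 93.8 < K2 = 400; K2/α21 = 400/0.45 = 889 > K1 = 150.
Since the inequalities point opposite ways, species 2 can invade but species 1 cannot.

species 2 excludes species 1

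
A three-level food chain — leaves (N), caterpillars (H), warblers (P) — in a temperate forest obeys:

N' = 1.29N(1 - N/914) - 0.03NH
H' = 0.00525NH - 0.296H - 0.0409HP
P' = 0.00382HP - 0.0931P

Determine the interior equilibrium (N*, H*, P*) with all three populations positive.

From dP/dt = 0: 0.00382H* = 0.0931, so H* = 24.4.
From dN/dt = 0: 1.29(1 - N*/914) = 0.03·24.4, giving N* = 914·(1 - 0.567) = 396.
From dH/dt = 0: 0.00525·396 - 0.296 = 0.0409P*, so P* = 1.78/0.0409 = 43.6.

N* ≈ 396, H* ≈ 24.4, P* ≈ 43.6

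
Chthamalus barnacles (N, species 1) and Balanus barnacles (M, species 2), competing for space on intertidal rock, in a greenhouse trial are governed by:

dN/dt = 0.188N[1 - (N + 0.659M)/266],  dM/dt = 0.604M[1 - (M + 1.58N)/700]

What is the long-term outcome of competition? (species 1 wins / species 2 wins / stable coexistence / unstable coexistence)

species 2 excludes species 1

Compare the nullcline intercepts: K1/α12 = 266/0.659 = 404 < K2 = 700; K2/α21 = 700/1.58 = 443 > K1 = 266.
Since the inequalities point opposite ways, species 2 can invade but species 1 cannot.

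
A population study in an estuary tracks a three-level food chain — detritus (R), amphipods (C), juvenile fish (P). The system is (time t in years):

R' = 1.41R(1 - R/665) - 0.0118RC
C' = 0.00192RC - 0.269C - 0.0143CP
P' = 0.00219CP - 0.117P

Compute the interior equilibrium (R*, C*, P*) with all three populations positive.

R* ≈ 368, C* ≈ 53.4, P* ≈ 30.6

From dP/dt = 0: 0.00219C* = 0.117, so C* = 53.4.
From dR/dt = 0: 1.41(1 - R*/665) = 0.0118·53.4, giving R* = 665·(1 - 0.447) = 368.
From dC/dt = 0: 0.00192·368 - 0.269 = 0.0143P*, so P* = 0.437/0.0143 = 30.6.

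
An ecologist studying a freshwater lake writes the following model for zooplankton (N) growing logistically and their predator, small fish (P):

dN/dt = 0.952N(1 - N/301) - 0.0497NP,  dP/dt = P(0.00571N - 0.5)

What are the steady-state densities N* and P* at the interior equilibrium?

From dP/dt = 0 with P > 0: 0.00571N* = 0.5, so N* = 87.6.
Substitute into dN/dt = 0: 0.952(1 - 87.6/301) = 0.0497P*.
The bracket is 0.709, giving P* = 0.675/0.0497 = 13.6.

N* ≈ 87.6, P* ≈ 13.6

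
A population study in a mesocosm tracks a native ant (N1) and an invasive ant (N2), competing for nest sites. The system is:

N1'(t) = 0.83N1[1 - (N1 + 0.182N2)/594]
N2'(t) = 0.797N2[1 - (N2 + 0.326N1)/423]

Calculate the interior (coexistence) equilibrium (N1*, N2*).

Setting both brackets to zero gives the nullclines N1 + 0.182N2 = 594 and 0.326N1 + N2 = 423.
Substituting N2 = 423 - 0.326N1 into the first: N1(1 - 0.182·0.326) = 594 - 0.182·423.
So N1* = 517/0.941 = 550, and then N2* = 423 - 0.326·550 = 244.

N1* ≈ 550, N2* ≈ 244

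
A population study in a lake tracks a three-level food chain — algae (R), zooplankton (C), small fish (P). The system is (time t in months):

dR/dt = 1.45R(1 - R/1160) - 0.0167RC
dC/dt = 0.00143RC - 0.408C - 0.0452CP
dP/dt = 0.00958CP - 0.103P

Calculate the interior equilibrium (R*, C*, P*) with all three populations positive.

R* ≈ 1020, C* ≈ 10.8, P* ≈ 23.1

From dP/dt = 0: 0.00958C* = 0.103, so C* = 10.8.
From dR/dt = 0: 1.45(1 - R*/1160) = 0.0167·10.8, giving R* = 1160·(1 - 0.124) = 1020.
From dC/dt = 0: 0.00143·1020 - 0.408 = 0.0452P*, so P* = 1.05/0.0452 = 23.1.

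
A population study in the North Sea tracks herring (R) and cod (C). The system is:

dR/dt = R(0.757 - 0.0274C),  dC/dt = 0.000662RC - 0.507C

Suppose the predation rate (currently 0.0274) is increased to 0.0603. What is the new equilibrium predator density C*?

C* ≈ 12.6

At the interior fixed point, setting dR/dt = 0 with R > 0 fixes C* = (prey growth rate)/(RC coefficient) — independent of the other coefficients.
With the change, C* = 0.757/0.0603 = 12.6; it falls from 27.6.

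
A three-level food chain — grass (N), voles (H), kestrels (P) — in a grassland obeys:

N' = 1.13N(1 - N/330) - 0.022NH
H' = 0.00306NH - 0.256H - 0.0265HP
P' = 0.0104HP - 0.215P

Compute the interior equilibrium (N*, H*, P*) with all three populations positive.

N* ≈ 197, H* ≈ 20.7, P* ≈ 13.1

From dP/dt = 0: 0.0104H* = 0.215, so H* = 20.7.
From dN/dt = 0: 1.13(1 - N*/330) = 0.022·20.7, giving N* = 330·(1 - 0.402) = 197.
From dH/dt = 0: 0.00306·197 - 0.256 = 0.0265P*, so P* = 0.347/0.0265 = 13.1.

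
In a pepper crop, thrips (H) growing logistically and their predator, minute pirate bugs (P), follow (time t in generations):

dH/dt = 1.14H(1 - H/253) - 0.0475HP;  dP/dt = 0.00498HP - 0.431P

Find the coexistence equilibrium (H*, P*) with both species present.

H* ≈ 86.5, P* ≈ 15.8

From dP/dt = 0 with P > 0: 0.00498H* = 0.431, so H* = 86.5.
Substitute into dH/dt = 0: 1.14(1 - 86.5/253) = 0.0475P*.
The bracket is 0.658, giving P* = 0.75/0.0475 = 15.8.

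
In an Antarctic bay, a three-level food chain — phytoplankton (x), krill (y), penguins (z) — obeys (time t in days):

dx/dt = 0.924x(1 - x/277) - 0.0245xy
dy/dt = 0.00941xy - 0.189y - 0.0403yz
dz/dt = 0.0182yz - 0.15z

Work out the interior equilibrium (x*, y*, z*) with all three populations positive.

From dz/dt = 0: 0.0182y* = 0.15, so y* = 8.24.
From dx/dt = 0: 0.924(1 - x*/277) = 0.0245·8.24, giving x* = 277·(1 - 0.219) = 216.
From dy/dt = 0: 0.00941·216 - 0.189 = 0.0403z*, so z* = 1.85/0.0403 = 45.9.

x* ≈ 216, y* ≈ 8.24, z* ≈ 45.9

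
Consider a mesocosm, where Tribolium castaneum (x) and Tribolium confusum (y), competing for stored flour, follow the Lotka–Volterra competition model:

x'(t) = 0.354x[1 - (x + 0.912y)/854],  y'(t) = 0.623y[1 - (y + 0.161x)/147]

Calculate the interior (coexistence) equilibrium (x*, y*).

x* ≈ 844, y* ≈ 11.1

Setting both brackets to zero gives the nullclines x + 0.912y = 854 and 0.161x + y = 147.
Substituting y = 147 - 0.161x into the first: x(1 - 0.912·0.161) = 854 - 0.912·147.
So x* = 720/0.853 = 844, and then y* = 147 - 0.161·844 = 11.1.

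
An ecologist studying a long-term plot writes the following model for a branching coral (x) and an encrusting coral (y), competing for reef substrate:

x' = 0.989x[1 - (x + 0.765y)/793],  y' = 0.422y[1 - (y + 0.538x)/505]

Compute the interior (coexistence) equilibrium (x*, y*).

Setting both brackets to zero gives the nullclines x + 0.765y = 793 and 0.538x + y = 505.
Substituting y = 505 - 0.538x into the first: x(1 - 0.765·0.538) = 793 - 0.765·505.
So x* = 407/0.588 = 691, and then y* = 505 - 0.538·691 = 133.

x* ≈ 691, y* ≈ 133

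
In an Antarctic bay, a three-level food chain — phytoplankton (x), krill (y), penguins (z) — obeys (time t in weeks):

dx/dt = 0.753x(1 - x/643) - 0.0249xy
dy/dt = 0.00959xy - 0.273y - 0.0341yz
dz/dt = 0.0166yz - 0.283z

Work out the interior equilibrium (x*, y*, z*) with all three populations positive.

From dz/dt = 0: 0.0166y* = 0.283, so y* = 17.
From dx/dt = 0: 0.753(1 - x*/643) = 0.0249·17, giving x* = 643·(1 - 0.564) = 281.
From dy/dt = 0: 0.00959·281 - 0.273 = 0.0341z*, so z* = 2.42/0.0341 = 70.9.

x* ≈ 281, y* ≈ 17, z* ≈ 70.9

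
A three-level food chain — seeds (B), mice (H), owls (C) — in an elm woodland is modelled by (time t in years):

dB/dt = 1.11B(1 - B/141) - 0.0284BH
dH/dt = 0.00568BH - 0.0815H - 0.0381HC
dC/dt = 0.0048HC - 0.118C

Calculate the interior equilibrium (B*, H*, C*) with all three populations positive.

From dC/dt = 0: 0.0048H* = 0.118, so H* = 24.6.
From dB/dt = 0: 1.11(1 - B*/141) = 0.0284·24.6, giving B* = 141·(1 - 0.629) = 52.3.
From dH/dt = 0: 0.00568·52.3 - 0.0815 = 0.0381C*, so C* = 0.216/0.0381 = 5.66.

B* ≈ 52.3, H* ≈ 24.6, C* ≈ 5.66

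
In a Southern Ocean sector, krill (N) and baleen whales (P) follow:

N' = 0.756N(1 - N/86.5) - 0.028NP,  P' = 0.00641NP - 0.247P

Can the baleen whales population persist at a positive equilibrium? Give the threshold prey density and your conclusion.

The predator equation gives dP/dt > 0 only when N > 0.247/0.00641 = 38.5.
Without the predator, N → K = 86.5. Since 86.5 > 38.5, the predator can invade and persist.

Threshold N = 38.5; K > 38.5, so yes, the predator persists.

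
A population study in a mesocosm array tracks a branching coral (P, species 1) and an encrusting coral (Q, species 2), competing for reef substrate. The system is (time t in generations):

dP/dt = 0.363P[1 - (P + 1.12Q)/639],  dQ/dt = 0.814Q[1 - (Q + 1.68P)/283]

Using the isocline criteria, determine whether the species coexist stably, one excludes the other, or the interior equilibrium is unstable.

Compare the nullcline intercepts: K1/α12 = 639/1.12 = 571 > K2 = 283; K2/α21 = 283/1.68 = 168 < K1 = 639.
Since the inequalities point opposite ways, species 1 can invade but species 2 cannot.

species 1 excludes species 2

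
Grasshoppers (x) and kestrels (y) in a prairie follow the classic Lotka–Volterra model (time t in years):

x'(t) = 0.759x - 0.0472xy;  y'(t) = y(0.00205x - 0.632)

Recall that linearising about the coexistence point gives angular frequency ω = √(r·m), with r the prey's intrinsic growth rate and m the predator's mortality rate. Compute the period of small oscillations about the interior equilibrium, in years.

Here r = 0.759 and m = 0.632, so r·m = 0.48.
ω = √0.48 = 0.693 per year, hence T = 2π/ω ≈ 9.07 years.

T ≈ 9.07 years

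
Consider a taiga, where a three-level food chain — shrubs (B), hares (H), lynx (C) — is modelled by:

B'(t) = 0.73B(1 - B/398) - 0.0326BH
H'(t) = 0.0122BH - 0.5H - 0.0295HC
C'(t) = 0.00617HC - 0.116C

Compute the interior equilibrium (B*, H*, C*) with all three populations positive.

From dC/dt = 0: 0.00617H* = 0.116, so H* = 18.8.
From dB/dt = 0: 0.73(1 - B*/398) = 0.0326·18.8, giving B* = 398·(1 - 0.84) = 63.8.
From dH/dt = 0: 0.0122·63.8 - 0.5 = 0.0295C*, so C* = 0.279/0.0295 = 9.45.

B* ≈ 63.8, H* ≈ 18.8, C* ≈ 9.45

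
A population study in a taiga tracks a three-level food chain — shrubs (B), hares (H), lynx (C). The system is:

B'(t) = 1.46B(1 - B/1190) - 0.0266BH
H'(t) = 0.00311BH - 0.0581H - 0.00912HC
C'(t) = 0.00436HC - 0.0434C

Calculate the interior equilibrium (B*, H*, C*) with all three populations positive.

From dC/dt = 0: 0.00436H* = 0.0434, so H* = 9.95.
From dB/dt = 0: 1.46(1 - B*/1190) = 0.0266·9.95, giving B* = 1190·(1 - 0.181) = 974.
From dH/dt = 0: 0.00311·974 - 0.0581 = 0.00912C*, so C* = 2.97/0.00912 = 326.

B* ≈ 974, H* ≈ 9.95, C* ≈ 326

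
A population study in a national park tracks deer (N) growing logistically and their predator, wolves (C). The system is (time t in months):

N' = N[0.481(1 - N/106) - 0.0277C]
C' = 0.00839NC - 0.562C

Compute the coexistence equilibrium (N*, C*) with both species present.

N* ≈ 67, C* ≈ 6.39

From dC/dt = 0 with C > 0: 0.00839N* = 0.562, so N* = 67.
Substitute into dN/dt = 0: 0.481(1 - 67/106) = 0.0277C*.
The bracket is 0.368, giving C* = 0.177/0.0277 = 6.39.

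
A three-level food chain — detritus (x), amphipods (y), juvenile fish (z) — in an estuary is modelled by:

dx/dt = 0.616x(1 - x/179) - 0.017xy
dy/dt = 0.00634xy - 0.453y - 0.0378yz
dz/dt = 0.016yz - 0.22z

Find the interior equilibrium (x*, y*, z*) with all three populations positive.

From dz/dt = 0: 0.016y* = 0.22, so y* = 13.8.
From dx/dt = 0: 0.616(1 - x*/179) = 0.017·13.8, giving x* = 179·(1 - 0.379) = 111.
From dy/dt = 0: 0.00634·111 - 0.453 = 0.0378z*, so z* = 0.251/0.0378 = 6.65.

x* ≈ 111, y* ≈ 13.8, z* ≈ 6.65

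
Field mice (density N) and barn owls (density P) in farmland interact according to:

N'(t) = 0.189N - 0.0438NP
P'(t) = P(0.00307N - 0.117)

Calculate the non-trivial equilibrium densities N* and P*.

N* ≈ 38.1, P* ≈ 4.32

Set dP/dt = 0 with P > 0: 0.00307N - 0.117 = 0, so N* = 0.117/0.00307 = 38.1.
Set dN/dt = 0 with N > 0: 0.189 - 0.0438P = 0, so P* = 0.189/0.0438 = 4.32.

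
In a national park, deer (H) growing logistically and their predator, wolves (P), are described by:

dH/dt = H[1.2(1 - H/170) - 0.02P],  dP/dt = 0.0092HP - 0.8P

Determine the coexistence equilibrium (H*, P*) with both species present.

H* ≈ 87, P* ≈ 29.3

From dP/dt = 0 with P > 0: 0.0092H* = 0.8, so H* = 87.
Substitute into dH/dt = 0: 1.2(1 - 87/170) = 0.02P*.
The bracket is 0.488, giving P* = 0.586/0.02 = 29.3.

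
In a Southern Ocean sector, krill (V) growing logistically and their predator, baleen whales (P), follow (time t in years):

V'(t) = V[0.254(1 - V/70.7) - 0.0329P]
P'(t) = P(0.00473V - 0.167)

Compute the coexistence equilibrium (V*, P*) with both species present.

From dP/dt = 0 with P > 0: 0.00473V* = 0.167, so V* = 35.3.
Substitute into dV/dt = 0: 0.254(1 - 35.3/70.7) = 0.0329P*.
The bracket is 0.501, giving P* = 0.127/0.0329 = 3.86.

V* ≈ 35.3, P* ≈ 3.86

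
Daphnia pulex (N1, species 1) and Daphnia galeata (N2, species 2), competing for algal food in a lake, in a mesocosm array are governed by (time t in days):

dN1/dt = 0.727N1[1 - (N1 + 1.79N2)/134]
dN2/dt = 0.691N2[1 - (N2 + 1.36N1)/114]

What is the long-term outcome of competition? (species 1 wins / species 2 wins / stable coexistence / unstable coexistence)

Compare the nullcline intercepts: K1/α12 = 134/1.79 = 74.9 < K2 = 114; K2/α21 = 114/1.36 = 83.8 < K1 = 134.
Since both are reversed, neither can invade when rare; the interior point is a saddle.

unstable coexistence (outcome depends on initial conditions)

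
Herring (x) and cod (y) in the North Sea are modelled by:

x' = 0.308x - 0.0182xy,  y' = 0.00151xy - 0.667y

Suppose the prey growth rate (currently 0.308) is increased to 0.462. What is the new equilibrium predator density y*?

At the interior fixed point, setting dx/dt = 0 with x > 0 fixes y* = (prey growth rate)/(xy coefficient) — independent of the other coefficients.
With the change, y* = 0.462/0.0182 = 25.4; it rises from 16.9.

y* ≈ 25.4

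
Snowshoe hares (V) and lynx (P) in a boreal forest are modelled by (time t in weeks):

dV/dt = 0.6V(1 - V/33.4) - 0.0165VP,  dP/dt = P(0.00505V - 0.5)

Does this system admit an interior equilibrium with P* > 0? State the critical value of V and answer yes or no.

The predator equation gives dP/dt > 0 only when V > 0.5/0.00505 = 99.
Without the predator, V → K = 33.4. Since 33.4 < 99, the predator cannot invade.

Threshold V = 99; K < 99, so no, the predator goes extinct.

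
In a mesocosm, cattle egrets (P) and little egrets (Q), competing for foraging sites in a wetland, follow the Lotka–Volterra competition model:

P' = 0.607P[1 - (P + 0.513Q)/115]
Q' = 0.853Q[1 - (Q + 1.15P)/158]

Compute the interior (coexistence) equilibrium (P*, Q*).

P* ≈ 82.8, Q* ≈ 62.8

Setting both brackets to zero gives the nullclines P + 0.513Q = 115 and 1.15P + Q = 158.
Substituting Q = 158 - 1.15P into the first: P(1 - 0.513·1.15) = 115 - 0.513·158.
So P* = 33.9/0.41 = 82.8, and then Q* = 158 - 1.15·82.8 = 62.8.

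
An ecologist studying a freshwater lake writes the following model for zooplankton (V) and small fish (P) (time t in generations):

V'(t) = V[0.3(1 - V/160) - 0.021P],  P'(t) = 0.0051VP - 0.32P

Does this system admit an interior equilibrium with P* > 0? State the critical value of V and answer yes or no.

The predator equation gives dP/dt > 0 only when V > 0.32/0.0051 = 62.7.
Without the predator, V → K = 160. Since 160 > 62.7, the predator can invade and persist.

Threshold V = 62.7; K > 62.7, so yes, the predator persists.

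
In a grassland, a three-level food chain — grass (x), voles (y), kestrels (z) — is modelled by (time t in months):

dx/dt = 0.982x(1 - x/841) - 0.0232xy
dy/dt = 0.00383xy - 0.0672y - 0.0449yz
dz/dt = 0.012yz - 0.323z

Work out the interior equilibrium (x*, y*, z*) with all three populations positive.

x* ≈ 306, y* ≈ 26.9, z* ≈ 24.6

From dz/dt = 0: 0.012y* = 0.323, so y* = 26.9.
From dx/dt = 0: 0.982(1 - x*/841) = 0.0232·26.9, giving x* = 841·(1 - 0.636) = 306.
From dy/dt = 0: 0.00383·306 - 0.0672 = 0.0449z*, so z* = 1.11/0.0449 = 24.6.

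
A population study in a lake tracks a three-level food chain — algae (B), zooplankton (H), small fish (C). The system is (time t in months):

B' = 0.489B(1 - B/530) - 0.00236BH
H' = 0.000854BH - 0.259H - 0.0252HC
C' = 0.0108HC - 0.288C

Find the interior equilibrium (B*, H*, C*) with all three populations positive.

B* ≈ 462, H* ≈ 26.7, C* ≈ 5.37

From dC/dt = 0: 0.0108H* = 0.288, so H* = 26.7.
From dB/dt = 0: 0.489(1 - B*/530) = 0.00236·26.7, giving B* = 530·(1 - 0.129) = 462.
From dH/dt = 0: 0.000854·462 - 0.259 = 0.0252C*, so C* = 0.135/0.0252 = 5.37.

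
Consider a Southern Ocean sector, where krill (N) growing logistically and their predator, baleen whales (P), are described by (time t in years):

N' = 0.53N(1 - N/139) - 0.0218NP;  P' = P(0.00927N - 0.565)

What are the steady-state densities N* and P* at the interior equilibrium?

From dP/dt = 0 with P > 0: 0.00927N* = 0.565, so N* = 60.9.
Substitute into dN/dt = 0: 0.53(1 - 60.9/139) = 0.0218P*.
The bracket is 0.562, giving P* = 0.298/0.0218 = 13.7.

N* ≈ 60.9, P* ≈ 13.7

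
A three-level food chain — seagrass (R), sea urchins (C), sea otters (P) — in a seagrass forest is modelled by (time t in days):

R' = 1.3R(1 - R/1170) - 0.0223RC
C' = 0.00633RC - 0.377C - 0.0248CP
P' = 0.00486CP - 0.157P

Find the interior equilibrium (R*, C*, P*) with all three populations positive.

From dP/dt = 0: 0.00486C* = 0.157, so C* = 32.3.
From dR/dt = 0: 1.3(1 - R*/1170) = 0.0223·32.3, giving R* = 1170·(1 - 0.554) = 522.
From dC/dt = 0: 0.00633·522 - 0.377 = 0.0248P*, so P* = 2.93/0.0248 = 118.

R* ≈ 522, C* ≈ 32.3, P* ≈ 118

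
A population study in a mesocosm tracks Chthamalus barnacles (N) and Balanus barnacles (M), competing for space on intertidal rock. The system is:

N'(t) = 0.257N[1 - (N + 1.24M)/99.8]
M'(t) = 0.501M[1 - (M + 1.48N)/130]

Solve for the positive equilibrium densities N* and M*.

N* ≈ 73.5, M* ≈ 21.2

Setting both brackets to zero gives the nullclines N + 1.24M = 99.8 and 1.48N + M = 130.
Substituting M = 130 - 1.48N into the first: N(1 - 1.24·1.48) = 99.8 - 1.24·130.
So N* = -61.4/-0.835 = 73.5, and then M* = 130 - 1.48·73.5 = 21.2.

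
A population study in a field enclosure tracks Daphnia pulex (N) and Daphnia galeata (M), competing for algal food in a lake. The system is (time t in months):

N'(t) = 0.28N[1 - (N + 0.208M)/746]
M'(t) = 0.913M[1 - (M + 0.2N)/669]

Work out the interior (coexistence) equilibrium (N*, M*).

N* ≈ 633, M* ≈ 542

Setting both brackets to zero gives the nullclines N + 0.208M = 746 and 0.2N + M = 669.
Substituting M = 669 - 0.2N into the first: N(1 - 0.208·0.2) = 746 - 0.208·669.
So N* = 607/0.958 = 633, and then M* = 669 - 0.2·633 = 542.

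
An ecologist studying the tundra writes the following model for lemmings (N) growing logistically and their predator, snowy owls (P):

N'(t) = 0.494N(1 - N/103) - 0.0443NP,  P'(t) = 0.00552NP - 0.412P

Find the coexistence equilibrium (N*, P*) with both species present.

N* ≈ 74.6, P* ≈ 3.07

From dP/dt = 0 with P > 0: 0.00552N* = 0.412, so N* = 74.6.
Substitute into dN/dt = 0: 0.494(1 - 74.6/103) = 0.0443P*.
The bracket is 0.275, giving P* = 0.136/0.0443 = 3.07.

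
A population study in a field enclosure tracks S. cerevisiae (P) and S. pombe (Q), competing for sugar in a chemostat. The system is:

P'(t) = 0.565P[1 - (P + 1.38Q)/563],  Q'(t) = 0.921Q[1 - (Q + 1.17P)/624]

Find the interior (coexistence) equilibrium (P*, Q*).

Setting both brackets to zero gives the nullclines P + 1.38Q = 563 and 1.17P + Q = 624.
Substituting Q = 624 - 1.17P into the first: P(1 - 1.38·1.17) = 563 - 1.38·624.
So P* = -298/-0.615 = 485, and then Q* = 624 - 1.17·485 = 56.5.

P* ≈ 485, Q* ≈ 56.5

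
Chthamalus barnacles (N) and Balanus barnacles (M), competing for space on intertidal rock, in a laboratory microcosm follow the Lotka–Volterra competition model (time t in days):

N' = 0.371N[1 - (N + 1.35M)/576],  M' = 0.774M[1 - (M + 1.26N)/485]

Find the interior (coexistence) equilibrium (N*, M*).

N* ≈ 112, M* ≈ 343

Setting both brackets to zero gives the nullclines N + 1.35M = 576 and 1.26N + M = 485.
Substituting M = 485 - 1.26N into the first: N(1 - 1.35·1.26) = 576 - 1.35·485.
So N* = -78.8/-0.701 = 112, and then M* = 485 - 1.26·112 = 343.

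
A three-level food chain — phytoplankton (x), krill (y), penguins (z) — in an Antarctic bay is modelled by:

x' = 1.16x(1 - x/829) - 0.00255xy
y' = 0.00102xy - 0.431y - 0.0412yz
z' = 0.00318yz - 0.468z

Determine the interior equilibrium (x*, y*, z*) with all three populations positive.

x* ≈ 561, y* ≈ 147, z* ≈ 3.42

From dz/dt = 0: 0.00318y* = 0.468, so y* = 147.
From dx/dt = 0: 1.16(1 - x*/829) = 0.00255·147, giving x* = 829·(1 - 0.324) = 561.
From dy/dt = 0: 0.00102·561 - 0.431 = 0.0412z*, so z* = 0.141/0.0412 = 3.42.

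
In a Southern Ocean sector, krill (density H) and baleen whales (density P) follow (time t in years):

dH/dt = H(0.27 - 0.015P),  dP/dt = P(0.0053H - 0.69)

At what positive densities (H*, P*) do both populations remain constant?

H* ≈ 130, P* ≈ 18

Set dP/dt = 0 with P > 0: 0.0053H - 0.69 = 0, so H* = 0.69/0.0053 = 130.
Set dH/dt = 0 with H > 0: 0.27 - 0.015P = 0, so P* = 0.27/0.015 = 18.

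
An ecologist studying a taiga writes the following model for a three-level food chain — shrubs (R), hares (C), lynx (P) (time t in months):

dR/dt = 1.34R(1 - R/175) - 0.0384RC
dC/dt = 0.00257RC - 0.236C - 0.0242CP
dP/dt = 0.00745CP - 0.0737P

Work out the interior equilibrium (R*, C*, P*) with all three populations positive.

R* ≈ 125, C* ≈ 9.89, P* ≈ 3.56

From dP/dt = 0: 0.00745C* = 0.0737, so C* = 9.89.
From dR/dt = 0: 1.34(1 - R*/175) = 0.0384·9.89, giving R* = 175·(1 - 0.283) = 125.
From dC/dt = 0: 0.00257·125 - 0.236 = 0.0242P*, so P* = 0.0863/0.0242 = 3.56.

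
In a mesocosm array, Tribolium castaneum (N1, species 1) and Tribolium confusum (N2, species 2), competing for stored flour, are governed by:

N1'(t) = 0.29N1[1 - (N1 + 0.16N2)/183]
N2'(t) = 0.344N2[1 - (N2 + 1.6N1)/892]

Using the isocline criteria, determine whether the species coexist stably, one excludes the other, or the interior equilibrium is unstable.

stable coexistence

Compare the nullcline intercepts: K1/α12 = 183/0.16 = 1140 > K2 = 892; K2/α21 = 892/1.6 = 558 > K1 = 183.
Since both inequalities hold, each species can invade when rare, so the interior equilibrium is stable.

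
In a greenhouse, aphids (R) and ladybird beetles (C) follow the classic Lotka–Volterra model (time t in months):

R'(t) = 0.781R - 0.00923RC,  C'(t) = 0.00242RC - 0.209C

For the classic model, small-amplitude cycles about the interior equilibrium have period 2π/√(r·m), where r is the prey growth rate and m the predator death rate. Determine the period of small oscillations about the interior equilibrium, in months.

T ≈ 15.6 months

Here r = 0.781 and m = 0.209, so r·m = 0.163.
ω = √0.163 = 0.404 per month, hence T = 2π/ω ≈ 15.6 months.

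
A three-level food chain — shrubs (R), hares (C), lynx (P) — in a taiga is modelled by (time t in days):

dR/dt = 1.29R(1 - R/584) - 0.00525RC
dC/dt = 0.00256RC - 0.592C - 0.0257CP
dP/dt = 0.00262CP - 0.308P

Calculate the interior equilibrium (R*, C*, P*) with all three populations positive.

R* ≈ 305, C* ≈ 118, P* ≈ 7.31

From dP/dt = 0: 0.00262C* = 0.308, so C* = 118.
From dR/dt = 0: 1.29(1 - R*/584) = 0.00525·118, giving R* = 584·(1 - 0.478) = 305.
From dC/dt = 0: 0.00256·305 - 0.592 = 0.0257P*, so P* = 0.188/0.0257 = 7.31.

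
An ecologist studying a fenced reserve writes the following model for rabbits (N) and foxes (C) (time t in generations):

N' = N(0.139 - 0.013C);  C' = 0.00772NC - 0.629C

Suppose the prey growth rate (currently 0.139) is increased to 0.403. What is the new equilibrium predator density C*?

At the interior fixed point, setting dN/dt = 0 with N > 0 fixes C* = (prey growth rate)/(NC coefficient) — independent of the other coefficients.
With the change, C* = 0.403/0.013 = 31; it rises from 10.7.

C* ≈ 31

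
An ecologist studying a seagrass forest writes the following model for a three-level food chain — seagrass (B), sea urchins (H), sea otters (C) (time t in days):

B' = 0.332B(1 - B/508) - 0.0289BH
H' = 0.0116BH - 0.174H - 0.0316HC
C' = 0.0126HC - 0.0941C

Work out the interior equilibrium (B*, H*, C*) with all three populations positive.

B* ≈ 178, H* ≈ 7.47, C* ≈ 59.7

From dC/dt = 0: 0.0126H* = 0.0941, so H* = 7.47.
From dB/dt = 0: 0.332(1 - B*/508) = 0.0289·7.47, giving B* = 508·(1 - 0.65) = 178.
From dH/dt = 0: 0.0116·178 - 0.174 = 0.0316C*, so C* = 1.89/0.0316 = 59.7.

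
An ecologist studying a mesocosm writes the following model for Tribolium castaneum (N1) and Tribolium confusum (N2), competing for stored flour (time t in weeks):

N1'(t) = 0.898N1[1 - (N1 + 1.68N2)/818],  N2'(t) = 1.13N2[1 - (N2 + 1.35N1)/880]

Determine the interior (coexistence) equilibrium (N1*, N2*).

N1* ≈ 521, N2* ≈ 177

Setting both brackets to zero gives the nullclines N1 + 1.68N2 = 818 and 1.35N1 + N2 = 880.
Substituting N2 = 880 - 1.35N1 into the first: N1(1 - 1.68·1.35) = 818 - 1.68·880.
So N1* = -660/-1.27 = 521, and then N2* = 880 - 1.35·521 = 177.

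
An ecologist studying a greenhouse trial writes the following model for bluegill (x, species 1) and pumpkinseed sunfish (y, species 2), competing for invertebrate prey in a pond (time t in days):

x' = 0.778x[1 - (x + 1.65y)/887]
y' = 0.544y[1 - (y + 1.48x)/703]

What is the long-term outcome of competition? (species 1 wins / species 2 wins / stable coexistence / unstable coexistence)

Compare the nullcline intercepts: K1/α12 = 887/1.65 = 538 < K2 = 703; K2/α21 = 703/1.48 = 475 < K1 = 887.
Since both are reversed, neither can invade when rare; the interior point is a saddle.

unstable coexistence (outcome depends on initial conditions)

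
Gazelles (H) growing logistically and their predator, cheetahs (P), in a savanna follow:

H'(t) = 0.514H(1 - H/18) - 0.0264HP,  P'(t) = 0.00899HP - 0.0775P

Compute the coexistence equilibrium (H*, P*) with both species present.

From dP/dt = 0 with P > 0: 0.00899H* = 0.0775, so H* = 8.62.
Substitute into dH/dt = 0: 0.514(1 - 8.62/18) = 0.0264P*.
The bracket is 0.521, giving P* = 0.268/0.0264 = 10.1.

H* ≈ 8.62, P* ≈ 10.1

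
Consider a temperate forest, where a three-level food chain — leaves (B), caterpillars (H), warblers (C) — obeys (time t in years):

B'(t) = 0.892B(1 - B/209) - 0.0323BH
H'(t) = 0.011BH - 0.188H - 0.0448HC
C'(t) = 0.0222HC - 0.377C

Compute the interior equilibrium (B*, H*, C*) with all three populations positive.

From dC/dt = 0: 0.0222H* = 0.377, so H* = 17.
From dB/dt = 0: 0.892(1 - B*/209) = 0.0323·17, giving B* = 209·(1 - 0.615) = 80.5.
From dH/dt = 0: 0.011·80.5 - 0.188 = 0.0448C*, so C* = 0.697/0.0448 = 15.6.

B* ≈ 80.5, H* ≈ 17, C* ≈ 15.6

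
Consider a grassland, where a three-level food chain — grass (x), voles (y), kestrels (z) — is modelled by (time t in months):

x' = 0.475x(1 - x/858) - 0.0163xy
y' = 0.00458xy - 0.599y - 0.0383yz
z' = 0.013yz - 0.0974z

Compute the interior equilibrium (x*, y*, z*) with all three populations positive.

x* ≈ 637, y* ≈ 7.49, z* ≈ 60.6

From dz/dt = 0: 0.013y* = 0.0974, so y* = 7.49.
From dx/dt = 0: 0.475(1 - x*/858) = 0.0163·7.49, giving x* = 858·(1 - 0.257) = 637.
From dy/dt = 0: 0.00458·637 - 0.599 = 0.0383z*, so z* = 2.32/0.0383 = 60.6.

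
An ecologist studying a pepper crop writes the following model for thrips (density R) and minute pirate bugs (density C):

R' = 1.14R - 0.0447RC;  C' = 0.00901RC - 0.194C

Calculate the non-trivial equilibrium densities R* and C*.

R* ≈ 21.5, C* ≈ 25.5

Set dC/dt = 0 with C > 0: 0.00901R - 0.194 = 0, so R* = 0.194/0.00901 = 21.5.
Set dR/dt = 0 with R > 0: 1.14 - 0.0447C = 0, so C* = 1.14/0.0447 = 25.5.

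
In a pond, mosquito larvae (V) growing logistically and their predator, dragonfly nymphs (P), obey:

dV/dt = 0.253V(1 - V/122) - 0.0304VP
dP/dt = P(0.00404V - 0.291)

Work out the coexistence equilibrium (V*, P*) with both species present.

From dP/dt = 0 with P > 0: 0.00404V* = 0.291, so V* = 72.
Substitute into dV/dt = 0: 0.253(1 - 72/122) = 0.0304P*.
The bracket is 0.41, giving P* = 0.104/0.0304 = 3.41.

V* ≈ 72, P* ≈ 3.41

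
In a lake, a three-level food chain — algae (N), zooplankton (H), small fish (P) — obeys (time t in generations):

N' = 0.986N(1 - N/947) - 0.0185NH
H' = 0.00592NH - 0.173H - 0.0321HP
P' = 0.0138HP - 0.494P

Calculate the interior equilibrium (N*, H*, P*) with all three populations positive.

From dP/dt = 0: 0.0138H* = 0.494, so H* = 35.8.
From dN/dt = 0: 0.986(1 - N*/947) = 0.0185·35.8, giving N* = 947·(1 - 0.672) = 311.
From dH/dt = 0: 0.00592·311 - 0.173 = 0.0321P*, so P* = 1.67/0.0321 = 52.

N* ≈ 311, H* ≈ 35.8, P* ≈ 52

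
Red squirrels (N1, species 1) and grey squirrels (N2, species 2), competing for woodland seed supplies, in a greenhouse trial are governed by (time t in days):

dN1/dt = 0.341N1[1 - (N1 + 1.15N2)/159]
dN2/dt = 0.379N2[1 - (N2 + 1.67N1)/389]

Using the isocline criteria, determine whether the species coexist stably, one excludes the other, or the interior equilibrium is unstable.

species 2 excludes species 1

Compare the nullcline intercepts: K1/α12 = 159/1.15 = 138 < K2 = 389; K2/α21 = 389/1.67 = 233 > K1 = 159.
Since the inequalities point opposite ways, species 2 can invade but species 1 cannot.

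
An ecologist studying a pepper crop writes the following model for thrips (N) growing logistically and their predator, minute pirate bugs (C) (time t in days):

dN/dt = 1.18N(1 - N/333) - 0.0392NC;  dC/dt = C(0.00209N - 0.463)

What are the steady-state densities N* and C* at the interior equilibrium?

N* ≈ 222, C* ≈ 10.1

From dC/dt = 0 with C > 0: 0.00209N* = 0.463, so N* = 222.
Substitute into dN/dt = 0: 1.18(1 - 222/333) = 0.0392C*.
The bracket is 0.335, giving C* = 0.395/0.0392 = 10.1.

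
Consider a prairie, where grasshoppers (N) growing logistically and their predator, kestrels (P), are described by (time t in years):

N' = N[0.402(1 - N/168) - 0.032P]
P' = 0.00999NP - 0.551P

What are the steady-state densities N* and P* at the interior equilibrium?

N* ≈ 55.2, P* ≈ 8.44

From dP/dt = 0 with P > 0: 0.00999N* = 0.551, so N* = 55.2.
Substitute into dN/dt = 0: 0.402(1 - 55.2/168) = 0.032P*.
The bracket is 0.672, giving P* = 0.27/0.032 = 8.44.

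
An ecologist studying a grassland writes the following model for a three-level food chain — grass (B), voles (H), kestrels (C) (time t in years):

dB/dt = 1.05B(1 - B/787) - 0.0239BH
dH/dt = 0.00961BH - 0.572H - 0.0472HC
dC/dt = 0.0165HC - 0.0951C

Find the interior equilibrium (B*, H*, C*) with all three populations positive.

B* ≈ 684, H* ≈ 5.76, C* ≈ 127

From dC/dt = 0: 0.0165H* = 0.0951, so H* = 5.76.
From dB/dt = 0: 1.05(1 - B*/787) = 0.0239·5.76, giving B* = 787·(1 - 0.131) = 684.
From dH/dt = 0: 0.00961·684 - 0.572 = 0.0472C*, so C* = 6/0.0472 = 127.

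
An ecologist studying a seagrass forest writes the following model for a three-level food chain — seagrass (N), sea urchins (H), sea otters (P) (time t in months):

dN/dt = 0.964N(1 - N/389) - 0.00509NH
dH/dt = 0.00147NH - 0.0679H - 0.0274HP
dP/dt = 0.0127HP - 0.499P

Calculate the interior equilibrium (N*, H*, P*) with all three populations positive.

From dP/dt = 0: 0.0127H* = 0.499, so H* = 39.3.
From dN/dt = 0: 0.964(1 - N*/389) = 0.00509·39.3, giving N* = 389·(1 - 0.207) = 308.
From dH/dt = 0: 0.00147·308 - 0.0679 = 0.0274P*, so P* = 0.385/0.0274 = 14.1.

N* ≈ 308, H* ≈ 39.3, P* ≈ 14.1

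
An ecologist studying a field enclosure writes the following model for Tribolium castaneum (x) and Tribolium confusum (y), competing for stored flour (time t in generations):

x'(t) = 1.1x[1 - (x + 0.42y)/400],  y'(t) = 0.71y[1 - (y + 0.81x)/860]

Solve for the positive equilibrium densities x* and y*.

x* ≈ 58.8, y* ≈ 812

Setting both brackets to zero gives the nullclines x + 0.42y = 400 and 0.81x + y = 860.
Substituting y = 860 - 0.81x into the first: x(1 - 0.42·0.81) = 400 - 0.42·860.
So x* = 38.8/0.66 = 58.8, and then y* = 860 - 0.81·58.8 = 812.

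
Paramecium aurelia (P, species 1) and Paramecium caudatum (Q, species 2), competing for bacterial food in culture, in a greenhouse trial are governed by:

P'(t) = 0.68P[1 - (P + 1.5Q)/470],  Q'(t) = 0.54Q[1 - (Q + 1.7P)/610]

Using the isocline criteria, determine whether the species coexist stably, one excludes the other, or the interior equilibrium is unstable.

unstable coexistence (outcome depends on initial conditions)

Compare the nullcline intercepts: K1/α12 = 470/1.5 = 313 < K2 = 610; K2/α21 = 610/1.7 = 359 < K1 = 470.
Since both are reversed, neither can invade when rare; the interior point is a saddle.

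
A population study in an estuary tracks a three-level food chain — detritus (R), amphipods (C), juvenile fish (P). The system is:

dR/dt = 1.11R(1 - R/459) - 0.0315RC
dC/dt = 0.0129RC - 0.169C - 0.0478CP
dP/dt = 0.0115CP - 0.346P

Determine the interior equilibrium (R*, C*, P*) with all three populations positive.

R* ≈ 67.1, C* ≈ 30.1, P* ≈ 14.6

From dP/dt = 0: 0.0115C* = 0.346, so C* = 30.1.
From dR/dt = 0: 1.11(1 - R*/459) = 0.0315·30.1, giving R* = 459·(1 - 0.854) = 67.1.
From dC/dt = 0: 0.0129·67.1 - 0.169 = 0.0478P*, so P* = 0.697/0.0478 = 14.6.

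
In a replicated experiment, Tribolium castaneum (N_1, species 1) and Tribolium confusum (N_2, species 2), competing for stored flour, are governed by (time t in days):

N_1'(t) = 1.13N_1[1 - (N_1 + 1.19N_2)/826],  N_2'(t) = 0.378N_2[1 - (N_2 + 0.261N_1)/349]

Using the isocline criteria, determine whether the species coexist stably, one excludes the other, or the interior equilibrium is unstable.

stable coexistence

Compare the nullcline intercepts: K1/α12 = 826/1.19 = 694 > K2 = 349; K2/α21 = 349/0.261 = 1340 > K1 = 826.
Since both inequalities hold, each species can invade when rare, so the interior equilibrium is stable.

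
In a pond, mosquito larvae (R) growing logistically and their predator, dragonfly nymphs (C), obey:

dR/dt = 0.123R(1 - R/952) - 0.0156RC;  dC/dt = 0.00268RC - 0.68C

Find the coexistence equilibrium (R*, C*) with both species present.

R* ≈ 254, C* ≈ 5.78

From dC/dt = 0 with C > 0: 0.00268R* = 0.68, so R* = 254.
Substitute into dR/dt = 0: 0.123(1 - 254/952) = 0.0156C*.
The bracket is 0.733, giving C* = 0.0902/0.0156 = 5.78.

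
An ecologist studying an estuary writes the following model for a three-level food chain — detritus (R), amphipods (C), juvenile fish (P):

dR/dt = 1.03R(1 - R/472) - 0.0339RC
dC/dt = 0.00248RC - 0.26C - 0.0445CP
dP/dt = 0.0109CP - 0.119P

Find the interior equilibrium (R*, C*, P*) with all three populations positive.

R* ≈ 302, C* ≈ 10.9, P* ≈ 11

From dP/dt = 0: 0.0109C* = 0.119, so C* = 10.9.
From dR/dt = 0: 1.03(1 - R*/472) = 0.0339·10.9, giving R* = 472·(1 - 0.359) = 302.
From dC/dt = 0: 0.00248·302 - 0.26 = 0.0445P*, so P* = 0.49/0.0445 = 11.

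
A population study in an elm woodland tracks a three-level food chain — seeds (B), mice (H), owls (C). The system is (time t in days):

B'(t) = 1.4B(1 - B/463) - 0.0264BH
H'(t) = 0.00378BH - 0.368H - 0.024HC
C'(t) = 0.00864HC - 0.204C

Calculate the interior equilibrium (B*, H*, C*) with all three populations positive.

From dC/dt = 0: 0.00864H* = 0.204, so H* = 23.6.
From dB/dt = 0: 1.4(1 - B*/463) = 0.0264·23.6, giving B* = 463·(1 - 0.445) = 257.
From dH/dt = 0: 0.00378·257 - 0.368 = 0.024C*, so C* = 0.603/0.024 = 25.1.

B* ≈ 257, H* ≈ 23.6, C* ≈ 25.1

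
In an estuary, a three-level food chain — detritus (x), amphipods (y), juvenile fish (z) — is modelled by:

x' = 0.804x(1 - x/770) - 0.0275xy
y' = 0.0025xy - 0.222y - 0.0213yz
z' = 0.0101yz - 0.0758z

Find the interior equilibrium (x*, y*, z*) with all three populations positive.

From dz/dt = 0: 0.0101y* = 0.0758, so y* = 7.5.
From dx/dt = 0: 0.804(1 - x*/770) = 0.0275·7.5, giving x* = 770·(1 - 0.257) = 572.
From dy/dt = 0: 0.0025·572 - 0.222 = 0.0213z*, so z* = 1.21/0.0213 = 56.8.

x* ≈ 572, y* ≈ 7.5, z* ≈ 56.8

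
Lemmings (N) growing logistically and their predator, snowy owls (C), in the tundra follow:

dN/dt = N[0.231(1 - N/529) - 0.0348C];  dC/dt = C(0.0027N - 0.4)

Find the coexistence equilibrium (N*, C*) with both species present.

From dC/dt = 0 with C > 0: 0.0027N* = 0.4, so N* = 148.
Substitute into dN/dt = 0: 0.231(1 - 148/529) = 0.0348C*.
The bracket is 0.72, giving C* = 0.166/0.0348 = 4.78.

N* ≈ 148, C* ≈ 4.78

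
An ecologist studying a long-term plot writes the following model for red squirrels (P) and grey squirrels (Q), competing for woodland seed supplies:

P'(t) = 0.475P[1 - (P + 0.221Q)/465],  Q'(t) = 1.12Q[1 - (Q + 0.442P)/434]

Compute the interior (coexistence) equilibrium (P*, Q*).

P* ≈ 409, Q* ≈ 253

Setting both brackets to zero gives the nullclines P + 0.221Q = 465 and 0.442P + Q = 434.
Substituting Q = 434 - 0.442P into the first: P(1 - 0.221·0.442) = 465 - 0.221·434.
So P* = 369/0.902 = 409, and then Q* = 434 - 0.442·409 = 253.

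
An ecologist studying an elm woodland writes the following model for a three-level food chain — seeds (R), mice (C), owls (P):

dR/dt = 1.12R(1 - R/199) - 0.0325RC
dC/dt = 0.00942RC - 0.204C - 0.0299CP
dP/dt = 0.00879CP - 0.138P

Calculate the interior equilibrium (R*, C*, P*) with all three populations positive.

From dP/dt = 0: 0.00879C* = 0.138, so C* = 15.7.
From dR/dt = 0: 1.12(1 - R*/199) = 0.0325·15.7, giving R* = 199·(1 - 0.456) = 108.
From dC/dt = 0: 0.00942·108 - 0.204 = 0.0299P*, so P* = 0.817/0.0299 = 27.3.

R* ≈ 108, C* ≈ 15.7, P* ≈ 27.3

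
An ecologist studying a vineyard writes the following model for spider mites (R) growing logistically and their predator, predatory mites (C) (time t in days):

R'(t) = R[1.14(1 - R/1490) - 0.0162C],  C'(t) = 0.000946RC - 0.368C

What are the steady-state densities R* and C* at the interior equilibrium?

R* ≈ 389, C* ≈ 52

From dC/dt = 0 with C > 0: 0.000946R* = 0.368, so R* = 389.
Substitute into dR/dt = 0: 1.14(1 - 389/1490) = 0.0162C*.
The bracket is 0.739, giving C* = 0.842/0.0162 = 52.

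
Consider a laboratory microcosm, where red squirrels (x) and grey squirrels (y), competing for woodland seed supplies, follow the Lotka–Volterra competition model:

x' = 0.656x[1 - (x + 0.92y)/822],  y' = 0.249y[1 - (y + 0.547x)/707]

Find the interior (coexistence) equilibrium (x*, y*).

Setting both brackets to zero gives the nullclines x + 0.92y = 822 and 0.547x + y = 707.
Substituting y = 707 - 0.547x into the first: x(1 - 0.92·0.547) = 822 - 0.92·707.
So x* = 172/0.497 = 345, and then y* = 707 - 0.547·345 = 518.

x* ≈ 345, y* ≈ 518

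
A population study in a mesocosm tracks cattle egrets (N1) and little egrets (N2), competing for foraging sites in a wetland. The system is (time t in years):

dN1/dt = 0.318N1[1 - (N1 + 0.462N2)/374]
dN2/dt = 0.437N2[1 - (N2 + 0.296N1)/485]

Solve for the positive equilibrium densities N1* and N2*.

Setting both brackets to zero gives the nullclines N1 + 0.462N2 = 374 and 0.296N1 + N2 = 485.
Substituting N2 = 485 - 0.296N1 into the first: N1(1 - 0.462·0.296) = 374 - 0.462·485.
So N1* = 150/0.863 = 174, and then N2* = 485 - 0.296·174 = 434.

N1* ≈ 174, N2* ≈ 434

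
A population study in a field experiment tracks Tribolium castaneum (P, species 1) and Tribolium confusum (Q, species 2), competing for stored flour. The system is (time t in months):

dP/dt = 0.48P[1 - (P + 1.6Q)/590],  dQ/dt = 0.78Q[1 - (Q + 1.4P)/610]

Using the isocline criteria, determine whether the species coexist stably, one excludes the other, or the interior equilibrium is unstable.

Compare the nullcline intercepts: K1/α12 = 590/1.6 = 369 < K2 = 610; K2/α21 = 610/1.4 = 436 < K1 = 590.
Since both are reversed, neither can invade when rare; the interior point is a saddle.

unstable coexistence (outcome depends on initial conditions)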